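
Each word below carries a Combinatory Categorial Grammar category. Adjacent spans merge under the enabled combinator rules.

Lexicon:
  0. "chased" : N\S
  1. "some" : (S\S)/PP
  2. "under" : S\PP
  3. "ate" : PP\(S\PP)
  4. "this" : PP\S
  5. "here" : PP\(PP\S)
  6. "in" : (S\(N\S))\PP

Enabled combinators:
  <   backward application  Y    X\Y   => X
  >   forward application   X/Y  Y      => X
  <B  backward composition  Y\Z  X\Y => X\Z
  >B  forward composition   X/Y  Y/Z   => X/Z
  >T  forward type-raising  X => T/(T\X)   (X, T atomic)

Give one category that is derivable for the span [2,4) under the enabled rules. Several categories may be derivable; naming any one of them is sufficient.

[0,7] S   <
  [0,1] "chased" : N\S
  [1,7] S\(N\S)   <
    [1,6] PP   <
      [1,5] PP\S   <B
        [1,4] S\S   >
          [1,2] "some" : (S\S)/PP
          [2,4] PP   <
            [2,3] "under" : S\PP
            [3,4] "ate" : PP\(S\PP)
        [4,5] "this" : PP\S
      [5,6] "here" : PP\(PP\S)
    [6,7] "in" : (S\(N\S))\PP

PP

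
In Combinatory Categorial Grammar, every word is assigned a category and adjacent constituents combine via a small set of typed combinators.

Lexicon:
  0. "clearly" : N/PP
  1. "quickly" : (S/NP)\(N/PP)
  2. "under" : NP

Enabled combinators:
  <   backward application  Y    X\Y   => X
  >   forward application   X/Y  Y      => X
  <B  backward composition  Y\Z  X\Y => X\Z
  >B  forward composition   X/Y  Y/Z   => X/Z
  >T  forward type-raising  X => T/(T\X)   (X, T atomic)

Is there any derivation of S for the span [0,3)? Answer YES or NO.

[0,3] S   >
  [0,2] S/NP   <
    [0,1] "clearly" : N/PP
    [1,2] "quickly" : (S/NP)\(N/PP)
  [2,3] "under" : NP

YES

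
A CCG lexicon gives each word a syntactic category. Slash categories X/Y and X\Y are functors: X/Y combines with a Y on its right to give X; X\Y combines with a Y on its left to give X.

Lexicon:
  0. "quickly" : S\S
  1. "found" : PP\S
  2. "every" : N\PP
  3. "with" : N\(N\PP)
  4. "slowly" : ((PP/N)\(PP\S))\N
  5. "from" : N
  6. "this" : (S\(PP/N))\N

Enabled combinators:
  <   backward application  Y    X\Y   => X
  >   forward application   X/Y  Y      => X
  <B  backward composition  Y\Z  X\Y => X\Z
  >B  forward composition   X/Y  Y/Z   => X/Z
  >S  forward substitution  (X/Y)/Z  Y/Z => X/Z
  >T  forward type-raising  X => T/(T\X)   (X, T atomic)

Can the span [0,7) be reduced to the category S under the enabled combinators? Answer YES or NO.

YES

[0,7] S   <
  [0,5] PP/N   <
    [0,2] PP\S   <B
      [0,1] "quickly" : S\S
      [1,2] "found" : PP\S
    [2,5] (PP/N)\(PP\S)   <
      [2,4] N   <
        [2,3] "every" : N\PP
        [3,4] "with" : N\(N\PP)
      [4,5] "slowly" : ((PP/N)\(PP\S))\N
  [5,7] S\(PP/N)   <
    [5,6] "from" : N
    [6,7] "this" : (S\(PP/N))\N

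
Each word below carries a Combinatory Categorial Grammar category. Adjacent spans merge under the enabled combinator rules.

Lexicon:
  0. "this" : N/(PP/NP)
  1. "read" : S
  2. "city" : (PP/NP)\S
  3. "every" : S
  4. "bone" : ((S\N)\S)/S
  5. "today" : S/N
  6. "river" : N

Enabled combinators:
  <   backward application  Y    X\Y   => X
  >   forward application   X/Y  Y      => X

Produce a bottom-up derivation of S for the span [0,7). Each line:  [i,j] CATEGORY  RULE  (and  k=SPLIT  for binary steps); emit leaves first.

[0,7] S   <
  [0,3] N   >
    [0,1] "this" : N/(PP/NP)
    [1,3] PP/NP   <
      [1,2] "read" : S
      [2,3] "city" : (PP/NP)\S
  [3,7] S\N   <
    [3,4] "every" : S
    [4,7] (S\N)\S   >
      [4,5] "bone" : ((S\N)\S)/S
      [5,7] S   >
        [5,6] "today" : S/N
        [6,7] "river" : N

[0,1] N/(PP/NP)  lex  "this"
[1,2] S  lex  "read"
[2,3] (PP/NP)\S  lex  "city"
[1,3] PP/NP  <  k=2
[0,3] N  >  k=1
[3,4] S  lex  "every"
[4,5] ((S\N)\S)/S  lex  "bone"
[5,6] S/N  lex  "today"
[6,7] N  lex  "river"
[5,7] S  >  k=6
[4,7] (S\N)\S  >  k=5
[3,7] S\N  <  k=4
[0,7] S  <  k=3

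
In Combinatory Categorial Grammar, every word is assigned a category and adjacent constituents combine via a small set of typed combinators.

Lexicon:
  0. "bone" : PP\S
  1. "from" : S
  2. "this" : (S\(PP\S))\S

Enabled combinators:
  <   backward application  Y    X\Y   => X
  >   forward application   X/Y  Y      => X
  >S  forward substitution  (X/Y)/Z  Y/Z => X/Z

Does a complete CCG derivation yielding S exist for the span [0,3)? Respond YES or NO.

YES

[0,3] S   <
  [0,1] "bone" : PP\S
  [1,3] S\(PP\S)   <
    [1,2] "from" : S
    [2,3] "this" : (S\(PP\S))\S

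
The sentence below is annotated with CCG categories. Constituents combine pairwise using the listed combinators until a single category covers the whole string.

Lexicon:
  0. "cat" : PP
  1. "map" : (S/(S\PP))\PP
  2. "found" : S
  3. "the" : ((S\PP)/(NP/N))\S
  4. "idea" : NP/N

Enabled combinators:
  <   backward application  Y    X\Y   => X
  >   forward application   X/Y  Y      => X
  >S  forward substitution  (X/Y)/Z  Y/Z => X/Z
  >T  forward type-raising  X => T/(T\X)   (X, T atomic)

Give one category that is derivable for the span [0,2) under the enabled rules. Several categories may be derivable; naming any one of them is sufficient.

S/(S\PP)

[0,5] S   >
  [0,2] S/(S\PP)   <
    [0,1] "cat" : PP
    [1,2] "map" : (S/(S\PP))\PP
  [2,5] S\PP   >
    [2,4] (S\PP)/(NP/N)   <
      [2,3] "found" : S
      [3,4] "the" : ((S\PP)/(NP/N))\S
    [4,5] "idea" : NP/N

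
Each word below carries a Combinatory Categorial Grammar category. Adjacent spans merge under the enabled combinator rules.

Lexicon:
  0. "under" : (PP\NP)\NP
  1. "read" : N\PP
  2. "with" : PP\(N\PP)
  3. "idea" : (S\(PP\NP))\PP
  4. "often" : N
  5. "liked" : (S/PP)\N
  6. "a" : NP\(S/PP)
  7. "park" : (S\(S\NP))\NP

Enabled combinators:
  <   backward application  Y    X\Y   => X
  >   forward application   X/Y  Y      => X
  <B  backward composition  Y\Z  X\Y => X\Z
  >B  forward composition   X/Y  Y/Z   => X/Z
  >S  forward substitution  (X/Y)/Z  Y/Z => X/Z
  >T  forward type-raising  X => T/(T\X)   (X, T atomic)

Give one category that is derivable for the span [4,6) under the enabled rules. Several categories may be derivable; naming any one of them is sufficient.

S/PP

[0,8] S   <
  [0,4] S\NP   <B
    [0,1] "under" : (PP\NP)\NP
    [1,4] S\(PP\NP)   <
      [1,3] PP   <
        [1,2] "read" : N\PP
        [2,3] "with" : PP\(N\PP)
      [3,4] "idea" : (S\(PP\NP))\PP
  [4,8] S\(S\NP)   <
    [4,7] NP   <
      [4,6] S/PP   <
        [4,5] "often" : N
        [5,6] "liked" : (S/PP)\N
      [6,7] "a" : NP\(S/PP)
    [7,8] "park" : (S\(S\NP))\NP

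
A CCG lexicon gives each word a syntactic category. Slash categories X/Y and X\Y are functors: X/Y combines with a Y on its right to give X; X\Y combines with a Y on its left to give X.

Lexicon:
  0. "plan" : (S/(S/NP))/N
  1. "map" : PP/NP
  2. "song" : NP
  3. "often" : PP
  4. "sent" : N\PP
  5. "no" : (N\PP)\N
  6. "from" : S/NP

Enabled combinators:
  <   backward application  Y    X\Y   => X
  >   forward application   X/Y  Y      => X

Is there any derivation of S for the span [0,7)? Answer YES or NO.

YES

[0,7] S   >
  [0,6] S/(S/NP)   >
    [0,1] "plan" : (S/(S/NP))/N
    [1,6] N   <
      [1,3] PP   >
        [1,2] "map" : PP/NP
        [2,3] "song" : NP
      [3,6] N\PP   <
        [3,5] N   <
          [3,4] "often" : PP
          [4,5] "sent" : N\PP
        [5,6] "no" : (N\PP)\N
  [6,7] "from" : S/NP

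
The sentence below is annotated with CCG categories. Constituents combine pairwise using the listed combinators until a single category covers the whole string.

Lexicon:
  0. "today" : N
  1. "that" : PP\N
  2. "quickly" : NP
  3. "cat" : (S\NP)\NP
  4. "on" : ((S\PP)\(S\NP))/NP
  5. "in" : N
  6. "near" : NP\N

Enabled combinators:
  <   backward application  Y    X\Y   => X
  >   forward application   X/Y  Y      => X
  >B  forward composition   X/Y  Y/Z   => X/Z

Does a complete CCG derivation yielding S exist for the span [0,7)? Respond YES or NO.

YES

[0,7] S   <
  [0,2] PP   <
    [0,1] "today" : N
    [1,2] "that" : PP\N
  [2,7] S\PP   <
    [2,4] S\NP   <
      [2,3] "quickly" : NP
      [3,4] "cat" : (S\NP)\NP
    [4,7] (S\PP)\(S\NP)   >
      [4,5] "on" : ((S\PP)\(S\NP))/NP
      [5,7] NP   <
        [5,6] "in" : N
        [6,7] "near" : NP\N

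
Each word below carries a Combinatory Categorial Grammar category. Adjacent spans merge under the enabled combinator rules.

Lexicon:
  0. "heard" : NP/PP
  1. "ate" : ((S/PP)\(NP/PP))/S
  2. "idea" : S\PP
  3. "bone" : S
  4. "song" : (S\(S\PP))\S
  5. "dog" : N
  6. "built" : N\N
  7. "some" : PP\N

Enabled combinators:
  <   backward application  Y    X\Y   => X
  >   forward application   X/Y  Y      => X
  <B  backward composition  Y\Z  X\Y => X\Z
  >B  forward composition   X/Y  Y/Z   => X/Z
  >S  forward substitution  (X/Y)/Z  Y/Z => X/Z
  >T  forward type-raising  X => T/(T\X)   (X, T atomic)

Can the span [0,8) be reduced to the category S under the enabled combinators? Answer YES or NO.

YES

[0,8] S   >
  [0,5] S/PP   <
    [0,1] "heard" : NP/PP
    [1,5] (S/PP)\(NP/PP)   >
      [1,2] "ate" : ((S/PP)\(NP/PP))/S
      [2,5] S   <
        [2,3] "idea" : S\PP
        [3,5] S\(S\PP)   <
          [3,4] "bone" : S
          [4,5] "song" : (S\(S\PP))\S
  [5,8] PP   >
    [5,6] PP/(PP\N)   >T
      [5,6] "dog" : N
    [6,8] PP\N   <B
      [6,7] "built" : N\N
      [7,8] "some" : PP\N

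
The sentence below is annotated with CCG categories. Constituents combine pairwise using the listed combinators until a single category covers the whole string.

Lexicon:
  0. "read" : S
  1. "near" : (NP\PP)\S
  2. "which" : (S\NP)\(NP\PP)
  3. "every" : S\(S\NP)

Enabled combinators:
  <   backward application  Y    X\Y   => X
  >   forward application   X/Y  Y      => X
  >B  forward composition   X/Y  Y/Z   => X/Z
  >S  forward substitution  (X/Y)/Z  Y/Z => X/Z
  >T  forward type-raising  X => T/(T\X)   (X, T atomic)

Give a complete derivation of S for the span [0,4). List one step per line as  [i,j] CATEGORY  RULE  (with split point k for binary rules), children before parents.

[0,1] S  lex  "read"
[1,2] (NP\PP)\S  lex  "near"
[0,2] NP\PP  <  k=1
[2,3] (S\NP)\(NP\PP)  lex  "which"
[0,3] S\NP  <  k=2
[3,4] S\(S\NP)  lex  "every"
[0,4] S  <  k=3

[0,4] S   <
  [0,3] S\NP   <
    [0,2] NP\PP   <
      [0,1] "read" : S
      [1,2] "near" : (NP\PP)\S
    [2,3] "which" : (S\NP)\(NP\PP)
  [3,4] "every" : S\(S\NP)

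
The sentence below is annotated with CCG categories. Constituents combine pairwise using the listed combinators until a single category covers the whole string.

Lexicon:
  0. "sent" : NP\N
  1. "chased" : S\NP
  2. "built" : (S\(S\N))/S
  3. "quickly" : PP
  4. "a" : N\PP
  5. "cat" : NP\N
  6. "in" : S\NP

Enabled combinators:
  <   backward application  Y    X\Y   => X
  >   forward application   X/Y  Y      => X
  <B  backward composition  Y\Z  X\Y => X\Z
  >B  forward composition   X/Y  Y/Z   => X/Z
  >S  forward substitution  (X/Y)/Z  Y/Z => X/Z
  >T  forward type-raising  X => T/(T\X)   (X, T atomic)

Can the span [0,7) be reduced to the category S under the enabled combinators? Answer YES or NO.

YES

[0,7] S   <
  [0,2] S\N   <B
    [0,1] "sent" : NP\N
    [1,2] "chased" : S\NP
  [2,7] S\(S\N)   >
    [2,3] "built" : (S\(S\N))/S
    [3,7] S   <
      [3,6] NP   <
        [3,5] N   >
          [3,4] N/(N\PP)   >T
            [3,4] "quickly" : PP
          [4,5] "a" : N\PP
        [5,6] "cat" : NP\N
      [6,7] "in" : S\NP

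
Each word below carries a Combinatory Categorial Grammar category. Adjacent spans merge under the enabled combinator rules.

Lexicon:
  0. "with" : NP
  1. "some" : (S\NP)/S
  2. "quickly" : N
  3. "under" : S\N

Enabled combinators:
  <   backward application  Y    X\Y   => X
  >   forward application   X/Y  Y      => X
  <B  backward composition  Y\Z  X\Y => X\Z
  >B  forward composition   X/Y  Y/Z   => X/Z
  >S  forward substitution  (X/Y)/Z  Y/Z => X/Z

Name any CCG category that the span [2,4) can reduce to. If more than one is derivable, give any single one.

S

[0,4] S   <
  [0,1] "with" : NP
  [1,4] S\NP   >
    [1,2] "some" : (S\NP)/S
    [2,4] S   <
      [2,3] "quickly" : N
      [3,4] "under" : S\N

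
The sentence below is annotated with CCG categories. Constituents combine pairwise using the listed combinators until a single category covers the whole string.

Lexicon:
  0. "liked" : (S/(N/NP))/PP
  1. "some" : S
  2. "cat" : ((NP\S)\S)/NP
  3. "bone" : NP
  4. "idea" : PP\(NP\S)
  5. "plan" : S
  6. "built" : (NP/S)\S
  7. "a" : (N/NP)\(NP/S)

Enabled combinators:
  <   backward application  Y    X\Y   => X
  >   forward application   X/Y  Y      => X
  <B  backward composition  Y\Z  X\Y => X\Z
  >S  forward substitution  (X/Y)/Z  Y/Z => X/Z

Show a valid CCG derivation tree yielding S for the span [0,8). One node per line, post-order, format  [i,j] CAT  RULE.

[0,8] S   >
  [0,5] S/(N/NP)   >
    [0,1] "liked" : (S/(N/NP))/PP
    [1,5] PP   <
      [1,2] "some" : S
      [2,5] PP\S   <B
        [2,4] (NP\S)\S   >
          [2,3] "cat" : ((NP\S)\S)/NP
          [3,4] "bone" : NP
        [4,5] "idea" : PP\(NP\S)
  [5,8] N/NP   <
    [5,7] NP/S   <
      [5,6] "plan" : S
      [6,7] "built" : (NP/S)\S
    [7,8] "a" : (N/NP)\(NP/S)

[0,1] (S/(N/NP))/PP  lex  "liked"
[1,2] S  lex  "some"
[2,3] ((NP\S)\S)/NP  lex  "cat"
[3,4] NP  lex  "bone"
[2,4] (NP\S)\S  >  k=3
[4,5] PP\(NP\S)  lex  "idea"
[2,5] PP\S  <B  k=4
[1,5] PP  <  k=2
[0,5] S/(N/NP)  >  k=1
[5,6] S  lex  "plan"
[6,7] (NP/S)\S  lex  "built"
[5,7] NP/S  <  k=6
[7,8] (N/NP)\(NP/S)  lex  "a"
[5,8] N/NP  <  k=7
[0,8] S  >  k=5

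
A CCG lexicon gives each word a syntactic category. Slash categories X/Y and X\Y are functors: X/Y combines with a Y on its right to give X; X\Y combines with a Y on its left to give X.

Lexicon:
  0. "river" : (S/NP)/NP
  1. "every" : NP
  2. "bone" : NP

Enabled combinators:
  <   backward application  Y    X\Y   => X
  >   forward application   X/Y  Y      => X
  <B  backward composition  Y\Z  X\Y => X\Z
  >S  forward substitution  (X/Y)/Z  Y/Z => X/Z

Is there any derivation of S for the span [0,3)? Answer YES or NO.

YES

[0,3] S   >
  [0,2] S/NP   >
    [0,1] "river" : (S/NP)/NP
    [1,2] "every" : NP
  [2,3] "bone" : NP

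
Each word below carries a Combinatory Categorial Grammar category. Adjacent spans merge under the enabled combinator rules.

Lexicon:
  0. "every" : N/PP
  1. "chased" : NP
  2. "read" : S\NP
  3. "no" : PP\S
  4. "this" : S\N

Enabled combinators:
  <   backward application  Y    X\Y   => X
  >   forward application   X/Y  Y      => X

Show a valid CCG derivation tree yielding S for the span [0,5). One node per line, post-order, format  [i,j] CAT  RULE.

[0,1] N/PP  lex  "every"
[1,2] NP  lex  "chased"
[2,3] S\NP  lex  "read"
[1,3] S  <  k=2
[3,4] PP\S  lex  "no"
[1,4] PP  <  k=3
[0,4] N  >  k=1
[4,5] S\N  lex  "this"
[0,5] S  <  k=4

[0,5] S   <
  [0,4] N   >
    [0,1] "every" : N/PP
    [1,4] PP   <
      [1,3] S   <
        [1,2] "chased" : NP
        [2,3] "read" : S\NP
      [3,4] "no" : PP\S
  [4,5] "this" : S\N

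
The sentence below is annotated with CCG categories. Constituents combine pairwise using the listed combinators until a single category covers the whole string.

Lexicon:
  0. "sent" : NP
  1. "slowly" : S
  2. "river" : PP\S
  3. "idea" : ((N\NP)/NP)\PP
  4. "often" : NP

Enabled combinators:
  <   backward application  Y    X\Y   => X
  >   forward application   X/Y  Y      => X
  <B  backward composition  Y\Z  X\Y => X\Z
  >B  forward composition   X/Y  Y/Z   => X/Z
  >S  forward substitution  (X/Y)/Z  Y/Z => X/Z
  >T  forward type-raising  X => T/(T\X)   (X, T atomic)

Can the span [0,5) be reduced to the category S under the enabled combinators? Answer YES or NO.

NO

NP S PP\S ((N\NP)/NP)\PP NP
CKY chart[0,5] = {N, N/(NP\NP), N/(N\N), NP/(NP\N), PP/(PP\N), S/(S\N)}; S ∉ chart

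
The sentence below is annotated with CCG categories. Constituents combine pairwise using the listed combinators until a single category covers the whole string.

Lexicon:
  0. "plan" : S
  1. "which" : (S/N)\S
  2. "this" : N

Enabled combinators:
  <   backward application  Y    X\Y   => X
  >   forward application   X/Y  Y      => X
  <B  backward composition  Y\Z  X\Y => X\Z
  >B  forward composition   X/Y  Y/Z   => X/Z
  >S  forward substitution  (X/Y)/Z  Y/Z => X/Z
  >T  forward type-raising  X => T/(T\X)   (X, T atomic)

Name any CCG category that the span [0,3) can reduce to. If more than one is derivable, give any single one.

[0,3] S   >
  [0,2] S/N   <
    [0,1] "plan" : S
    [1,2] "which" : (S/N)\S
  [2,3] "this" : N

S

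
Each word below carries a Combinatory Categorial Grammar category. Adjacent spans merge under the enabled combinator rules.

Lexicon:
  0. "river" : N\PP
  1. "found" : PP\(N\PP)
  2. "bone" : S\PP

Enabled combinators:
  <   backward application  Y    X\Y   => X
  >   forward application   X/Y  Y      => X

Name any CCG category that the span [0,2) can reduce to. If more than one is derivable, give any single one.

PP

[0,3] S   <
  [0,2] PP   <
    [0,1] "river" : N\PP
    [1,2] "found" : PP\(N\PP)
  [2,3] "bone" : S\PP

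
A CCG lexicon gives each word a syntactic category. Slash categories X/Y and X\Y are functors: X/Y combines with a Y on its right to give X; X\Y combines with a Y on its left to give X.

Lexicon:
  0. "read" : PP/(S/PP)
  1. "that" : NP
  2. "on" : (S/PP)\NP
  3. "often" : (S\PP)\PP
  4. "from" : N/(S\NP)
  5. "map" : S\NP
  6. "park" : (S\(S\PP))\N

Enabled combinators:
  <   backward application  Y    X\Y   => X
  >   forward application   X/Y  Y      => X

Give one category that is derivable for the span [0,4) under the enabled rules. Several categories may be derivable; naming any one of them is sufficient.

[0,7] S   <
  [0,4] S\PP   <
    [0,3] PP   >
      [0,1] "read" : PP/(S/PP)
      [1,3] S/PP   <
        [1,2] "that" : NP
        [2,3] "on" : (S/PP)\NP
    [3,4] "often" : (S\PP)\PP
  [4,7] S\(S\PP)   <
    [4,6] N   >
      [4,5] "from" : N/(S\NP)
      [5,6] "map" : S\NP
    [6,7] "park" : (S\(S\PP))\N

S\PP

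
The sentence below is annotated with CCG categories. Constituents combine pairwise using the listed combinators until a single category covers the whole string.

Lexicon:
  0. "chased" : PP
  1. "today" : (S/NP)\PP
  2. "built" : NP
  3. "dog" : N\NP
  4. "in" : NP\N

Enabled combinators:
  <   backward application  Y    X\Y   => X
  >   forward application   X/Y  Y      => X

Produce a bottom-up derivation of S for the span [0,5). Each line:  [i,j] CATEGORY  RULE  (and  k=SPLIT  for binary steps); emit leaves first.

[0,1] PP  lex  "chased"
[1,2] (S/NP)\PP  lex  "today"
[0,2] S/NP  <  k=1
[2,3] NP  lex  "built"
[3,4] N\NP  lex  "dog"
[2,4] N  <  k=3
[4,5] NP\N  lex  "in"
[2,5] NP  <  k=4
[0,5] S  >  k=2

[0,5] S   >
  [0,2] S/NP   <
    [0,1] "chased" : PP
    [1,2] "today" : (S/NP)\PP
  [2,5] NP   <
    [2,4] N   <
      [2,3] "built" : NP
      [3,4] "dog" : N\NP
    [4,5] "in" : NP\N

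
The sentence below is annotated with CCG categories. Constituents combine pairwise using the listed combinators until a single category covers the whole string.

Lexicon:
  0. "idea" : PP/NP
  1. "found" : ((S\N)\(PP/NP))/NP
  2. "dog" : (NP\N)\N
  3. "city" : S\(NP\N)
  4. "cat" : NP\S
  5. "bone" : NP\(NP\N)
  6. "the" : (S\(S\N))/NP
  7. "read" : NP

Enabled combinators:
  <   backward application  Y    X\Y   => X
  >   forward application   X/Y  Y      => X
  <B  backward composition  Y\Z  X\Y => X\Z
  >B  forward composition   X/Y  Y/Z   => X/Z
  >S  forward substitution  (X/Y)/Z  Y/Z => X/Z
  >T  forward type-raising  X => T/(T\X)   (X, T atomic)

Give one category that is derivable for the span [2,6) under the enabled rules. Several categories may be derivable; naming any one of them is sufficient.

NP

[0,8] S   <
  [0,6] S\N   <
    [0,1] "idea" : PP/NP
    [1,6] (S\N)\(PP/NP)   >
      [1,2] "found" : ((S\N)\(PP/NP))/NP
      [2,6] NP   <
        [2,5] NP\N   <B
          [2,4] S\N   <B
            [2,3] "dog" : (NP\N)\N
            [3,4] "city" : S\(NP\N)
          [4,5] "cat" : NP\S
        [5,6] "bone" : NP\(NP\N)
  [6,8] S\(S\N)   >
    [6,7] "the" : (S\(S\N))/NP
    [7,8] "read" : NP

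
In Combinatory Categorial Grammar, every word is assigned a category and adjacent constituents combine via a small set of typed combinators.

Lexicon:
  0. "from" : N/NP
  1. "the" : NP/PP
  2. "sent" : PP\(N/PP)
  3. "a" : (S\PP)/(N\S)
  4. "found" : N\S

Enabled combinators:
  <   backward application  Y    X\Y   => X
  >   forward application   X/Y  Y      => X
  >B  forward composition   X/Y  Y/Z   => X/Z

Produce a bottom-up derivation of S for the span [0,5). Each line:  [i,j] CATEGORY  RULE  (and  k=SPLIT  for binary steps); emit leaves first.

[0,1] N/NP  lex  "from"
[1,2] NP/PP  lex  "the"
[0,2] N/PP  >B  k=1
[2,3] PP\(N/PP)  lex  "sent"
[0,3] PP  <  k=2
[3,4] (S\PP)/(N\S)  lex  "a"
[4,5] N\S  lex  "found"
[3,5] S\PP  >  k=4
[0,5] S  <  k=3

[0,5] S   <
  [0,3] PP   <
    [0,2] N/PP   >B
      [0,1] "from" : N/NP
      [1,2] "the" : NP/PP
    [2,3] "sent" : PP\(N/PP)
  [3,5] S\PP   >
    [3,4] "a" : (S\PP)/(N\S)
    [4,5] "found" : N\S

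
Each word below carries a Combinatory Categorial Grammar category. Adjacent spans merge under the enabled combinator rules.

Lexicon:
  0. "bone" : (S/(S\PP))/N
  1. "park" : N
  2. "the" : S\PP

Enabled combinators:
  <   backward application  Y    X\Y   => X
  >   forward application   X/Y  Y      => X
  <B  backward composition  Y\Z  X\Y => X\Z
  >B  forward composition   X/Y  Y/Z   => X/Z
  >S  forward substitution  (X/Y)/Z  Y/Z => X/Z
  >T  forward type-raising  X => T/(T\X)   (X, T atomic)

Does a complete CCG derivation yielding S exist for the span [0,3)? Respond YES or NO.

[0,3] S   >
  [0,2] S/(S\PP)   >
    [0,1] "bone" : (S/(S\PP))/N
    [1,2] "park" : N
  [2,3] "the" : S\PP

YES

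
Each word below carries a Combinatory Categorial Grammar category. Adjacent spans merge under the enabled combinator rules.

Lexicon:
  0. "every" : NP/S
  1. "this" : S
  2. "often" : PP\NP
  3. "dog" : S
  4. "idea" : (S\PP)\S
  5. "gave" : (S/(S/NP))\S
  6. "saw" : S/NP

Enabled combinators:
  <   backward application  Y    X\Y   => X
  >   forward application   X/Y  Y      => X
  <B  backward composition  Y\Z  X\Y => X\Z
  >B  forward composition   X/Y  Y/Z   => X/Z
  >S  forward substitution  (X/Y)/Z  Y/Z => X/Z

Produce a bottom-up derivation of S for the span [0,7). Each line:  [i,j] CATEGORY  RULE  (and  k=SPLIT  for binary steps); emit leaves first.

[0,1] NP/S  lex  "every"
[1,2] S  lex  "this"
[0,2] NP  >  k=1
[2,3] PP\NP  lex  "often"
[0,3] PP  <  k=2
[3,4] S  lex  "dog"
[4,5] (S\PP)\S  lex  "idea"
[3,5] S\PP  <  k=4
[0,5] S  <  k=3
[5,6] (S/(S/NP))\S  lex  "gave"
[0,6] S/(S/NP)  <  k=5
[6,7] S/NP  lex  "saw"
[0,7] S  >  k=6

[0,7] S   >
  [0,6] S/(S/NP)   <
    [0,5] S   <
      [0,3] PP   <
        [0,2] NP   >
          [0,1] "every" : NP/S
          [1,2] "this" : S
        [2,3] "often" : PP\NP
      [3,5] S\PP   <
        [3,4] "dog" : S
        [4,5] "idea" : (S\PP)\S
    [5,6] "gave" : (S/(S/NP))\S
  [6,7] "saw" : S/NP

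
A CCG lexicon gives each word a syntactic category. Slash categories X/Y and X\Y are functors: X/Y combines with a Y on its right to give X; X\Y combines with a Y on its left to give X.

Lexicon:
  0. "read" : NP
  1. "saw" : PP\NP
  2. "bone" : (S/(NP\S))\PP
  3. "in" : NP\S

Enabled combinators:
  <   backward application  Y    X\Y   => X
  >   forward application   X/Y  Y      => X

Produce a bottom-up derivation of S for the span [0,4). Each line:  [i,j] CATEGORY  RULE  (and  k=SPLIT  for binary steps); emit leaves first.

[0,1] NP  lex  "read"
[1,2] PP\NP  lex  "saw"
[0,2] PP  <  k=1
[2,3] (S/(NP\S))\PP  lex  "bone"
[0,3] S/(NP\S)  <  k=2
[3,4] NP\S  lex  "in"
[0,4] S  >  k=3

[0,4] S   >
  [0,3] S/(NP\S)   <
    [0,2] PP   <
      [0,1] "read" : NP
      [1,2] "saw" : PP\NP
    [2,3] "bone" : (S/(NP\S))\PP
  [3,4] "in" : NP\S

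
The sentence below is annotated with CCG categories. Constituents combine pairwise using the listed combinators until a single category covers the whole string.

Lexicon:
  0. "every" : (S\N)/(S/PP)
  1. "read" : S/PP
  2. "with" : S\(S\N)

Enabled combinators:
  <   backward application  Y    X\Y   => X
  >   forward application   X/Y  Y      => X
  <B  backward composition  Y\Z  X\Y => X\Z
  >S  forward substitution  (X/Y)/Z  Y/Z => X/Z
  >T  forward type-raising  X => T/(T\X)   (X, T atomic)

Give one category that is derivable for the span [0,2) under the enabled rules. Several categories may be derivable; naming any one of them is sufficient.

[0,3] S   <
  [0,2] S\N   >
    [0,1] "every" : (S\N)/(S/PP)
    [1,2] "read" : S/PP
  [2,3] "with" : S\(S\N)

S\N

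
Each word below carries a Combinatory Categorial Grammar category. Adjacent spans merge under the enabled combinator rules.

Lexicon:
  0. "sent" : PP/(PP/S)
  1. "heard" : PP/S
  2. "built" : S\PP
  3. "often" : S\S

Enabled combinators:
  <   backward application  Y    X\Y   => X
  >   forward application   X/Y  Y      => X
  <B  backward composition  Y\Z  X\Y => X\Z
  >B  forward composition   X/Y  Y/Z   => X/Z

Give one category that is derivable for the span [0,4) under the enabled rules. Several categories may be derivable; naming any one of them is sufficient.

[0,4] S   <
  [0,2] PP   >
    [0,1] "sent" : PP/(PP/S)
    [1,2] "heard" : PP/S
  [2,4] S\PP   <B
    [2,3] "built" : S\PP
    [3,4] "often" : S\S

S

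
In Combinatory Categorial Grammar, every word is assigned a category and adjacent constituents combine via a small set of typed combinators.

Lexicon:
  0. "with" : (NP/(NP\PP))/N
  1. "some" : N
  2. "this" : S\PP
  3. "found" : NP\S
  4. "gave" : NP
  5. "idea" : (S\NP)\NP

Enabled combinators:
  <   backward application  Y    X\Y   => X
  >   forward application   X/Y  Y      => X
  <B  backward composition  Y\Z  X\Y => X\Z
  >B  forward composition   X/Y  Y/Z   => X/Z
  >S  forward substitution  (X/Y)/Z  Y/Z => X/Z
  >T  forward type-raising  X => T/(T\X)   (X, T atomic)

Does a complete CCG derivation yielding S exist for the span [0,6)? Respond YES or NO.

[0,6] S   <
  [0,4] NP   >
    [0,2] NP/(NP\PP)   >
      [0,1] "with" : (NP/(NP\PP))/N
      [1,2] "some" : N
    [2,4] NP\PP   <B
      [2,3] "this" : S\PP
      [3,4] "found" : NP\S
  [4,6] S\NP   <
    [4,5] "gave" : NP
    [5,6] "idea" : (S\NP)\NP

YES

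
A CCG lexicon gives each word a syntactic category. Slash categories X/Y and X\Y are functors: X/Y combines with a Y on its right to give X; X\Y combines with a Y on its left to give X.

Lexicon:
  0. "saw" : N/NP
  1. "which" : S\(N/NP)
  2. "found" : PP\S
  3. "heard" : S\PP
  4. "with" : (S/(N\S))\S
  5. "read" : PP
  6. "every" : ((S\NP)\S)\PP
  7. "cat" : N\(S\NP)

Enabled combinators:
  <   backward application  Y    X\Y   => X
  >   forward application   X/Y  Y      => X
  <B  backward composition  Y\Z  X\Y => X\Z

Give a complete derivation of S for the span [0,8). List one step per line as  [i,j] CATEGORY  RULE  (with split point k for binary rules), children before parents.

[0,1] N/NP  lex  "saw"
[1,2] S\(N/NP)  lex  "which"
[0,2] S  <  k=1
[2,3] PP\S  lex  "found"
[0,3] PP  <  k=2
[3,4] S\PP  lex  "heard"
[0,4] S  <  k=3
[4,5] (S/(N\S))\S  lex  "with"
[0,5] S/(N\S)  <  k=4
[5,6] PP  lex  "read"
[6,7] ((S\NP)\S)\PP  lex  "every"
[5,7] (S\NP)\S  <  k=6
[7,8] N\(S\NP)  lex  "cat"
[5,8] N\S  <B  k=7
[0,8] S  >  k=5

[0,8] S   >
  [0,5] S/(N\S)   <
    [0,4] S   <
      [0,3] PP   <
        [0,2] S   <
          [0,1] "saw" : N/NP
          [1,2] "which" : S\(N/NP)
        [2,3] "found" : PP\S
      [3,4] "heard" : S\PP
    [4,5] "with" : (S/(N\S))\S
  [5,8] N\S   <B
    [5,7] (S\NP)\S   <
      [5,6] "read" : PP
      [6,7] "every" : ((S\NP)\S)\PP
    [7,8] "cat" : N\(S\NP)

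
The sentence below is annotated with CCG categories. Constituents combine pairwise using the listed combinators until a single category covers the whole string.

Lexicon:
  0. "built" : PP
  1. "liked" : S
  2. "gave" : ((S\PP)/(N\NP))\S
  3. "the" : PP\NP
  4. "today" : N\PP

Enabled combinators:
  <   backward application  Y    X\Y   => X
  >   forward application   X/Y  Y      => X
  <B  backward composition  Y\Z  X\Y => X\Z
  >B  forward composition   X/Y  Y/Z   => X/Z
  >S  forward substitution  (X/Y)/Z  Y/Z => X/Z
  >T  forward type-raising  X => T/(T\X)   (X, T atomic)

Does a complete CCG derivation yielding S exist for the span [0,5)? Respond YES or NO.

YES

[0,5] S   >
  [0,1] S/(S\PP)   >T
    [0,1] "built" : PP
  [1,5] S\PP   >
    [1,3] (S\PP)/(N\NP)   <
      [1,2] "liked" : S
      [2,3] "gave" : ((S\PP)/(N\NP))\S
    [3,5] N\NP   <B
      [3,4] "the" : PP\NP
      [4,5] "today" : N\PP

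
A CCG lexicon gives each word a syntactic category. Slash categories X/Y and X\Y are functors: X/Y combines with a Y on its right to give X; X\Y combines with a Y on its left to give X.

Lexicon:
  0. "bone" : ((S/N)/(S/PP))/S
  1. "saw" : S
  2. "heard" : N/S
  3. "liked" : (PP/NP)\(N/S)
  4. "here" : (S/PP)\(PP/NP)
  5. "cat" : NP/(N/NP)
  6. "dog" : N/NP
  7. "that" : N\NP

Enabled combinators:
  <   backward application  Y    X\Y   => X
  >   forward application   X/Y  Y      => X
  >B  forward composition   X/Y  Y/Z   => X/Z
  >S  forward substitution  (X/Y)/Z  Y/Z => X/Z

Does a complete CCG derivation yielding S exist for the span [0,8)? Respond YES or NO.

[0,8] S   >
  [0,5] S/N   >
    [0,2] (S/N)/(S/PP)   >
      [0,1] "bone" : ((S/N)/(S/PP))/S
      [1,2] "saw" : S
    [2,5] S/PP   <
      [2,4] PP/NP   <
        [2,3] "heard" : N/S
        [3,4] "liked" : (PP/NP)\(N/S)
      [4,5] "here" : (S/PP)\(PP/NP)
  [5,8] N   <
    [5,7] NP   >
      [5,6] "cat" : NP/(N/NP)
      [6,7] "dog" : N/NP
    [7,8] "that" : N\NP

YES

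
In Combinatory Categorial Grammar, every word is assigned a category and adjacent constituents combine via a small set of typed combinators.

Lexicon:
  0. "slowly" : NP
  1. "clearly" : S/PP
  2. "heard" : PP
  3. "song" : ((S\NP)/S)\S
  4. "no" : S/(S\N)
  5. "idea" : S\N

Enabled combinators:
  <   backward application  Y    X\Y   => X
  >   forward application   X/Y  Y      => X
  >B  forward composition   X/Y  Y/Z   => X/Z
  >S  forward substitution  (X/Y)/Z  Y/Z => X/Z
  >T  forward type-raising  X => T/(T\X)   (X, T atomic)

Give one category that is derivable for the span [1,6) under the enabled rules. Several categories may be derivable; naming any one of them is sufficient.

[0,6] S   <
  [0,1] "slowly" : NP
  [1,6] S\NP   >
    [1,4] (S\NP)/S   <
      [1,3] S   >
        [1,2] "clearly" : S/PP
        [2,3] "heard" : PP
      [3,4] "song" : ((S\NP)/S)\S
    [4,6] S   >
      [4,5] "no" : S/(S\N)
      [5,6] "idea" : S\N

S\NP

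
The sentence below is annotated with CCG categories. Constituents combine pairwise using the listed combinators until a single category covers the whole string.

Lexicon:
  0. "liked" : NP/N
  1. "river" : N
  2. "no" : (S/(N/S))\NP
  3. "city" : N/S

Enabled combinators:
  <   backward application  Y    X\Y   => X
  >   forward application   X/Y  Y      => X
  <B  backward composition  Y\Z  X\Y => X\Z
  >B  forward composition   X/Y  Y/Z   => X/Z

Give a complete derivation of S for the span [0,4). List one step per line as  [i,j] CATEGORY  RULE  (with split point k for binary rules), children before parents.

[0,1] NP/N  lex  "liked"
[1,2] N  lex  "river"
[0,2] NP  >  k=1
[2,3] (S/(N/S))\NP  lex  "no"
[0,3] S/(N/S)  <  k=2
[3,4] N/S  lex  "city"
[0,4] S  >  k=3

[0,4] S   >
  [0,3] S/(N/S)   <
    [0,2] NP   >
      [0,1] "liked" : NP/N
      [1,2] "river" : N
    [2,3] "no" : (S/(N/S))\NP
  [3,4] "city" : N/S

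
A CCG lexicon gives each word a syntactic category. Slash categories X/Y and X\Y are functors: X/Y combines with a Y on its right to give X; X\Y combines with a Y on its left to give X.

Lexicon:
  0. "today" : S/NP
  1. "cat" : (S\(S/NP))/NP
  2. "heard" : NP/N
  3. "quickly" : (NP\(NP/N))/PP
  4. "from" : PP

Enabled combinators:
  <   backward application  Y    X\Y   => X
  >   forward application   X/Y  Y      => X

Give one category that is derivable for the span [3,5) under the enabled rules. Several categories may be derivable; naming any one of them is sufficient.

NP\(NP/N)

[0,5] S   <
  [0,1] "today" : S/NP
  [1,5] S\(S/NP)   >
    [1,2] "cat" : (S\(S/NP))/NP
    [2,5] NP   <
      [2,3] "heard" : NP/N
      [3,5] NP\(NP/N)   >
        [3,4] "quickly" : (NP\(NP/N))/PP
        [4,5] "from" : PP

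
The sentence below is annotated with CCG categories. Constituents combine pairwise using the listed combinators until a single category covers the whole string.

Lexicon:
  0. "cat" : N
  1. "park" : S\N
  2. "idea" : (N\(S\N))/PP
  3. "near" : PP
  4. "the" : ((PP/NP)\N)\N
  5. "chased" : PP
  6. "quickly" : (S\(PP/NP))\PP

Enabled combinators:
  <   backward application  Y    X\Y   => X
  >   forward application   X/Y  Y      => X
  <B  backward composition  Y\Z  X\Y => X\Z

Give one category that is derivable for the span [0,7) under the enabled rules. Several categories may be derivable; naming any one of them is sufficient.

[0,7] S   <
  [0,5] PP/NP   <
    [0,1] "cat" : N
    [1,5] (PP/NP)\N   <
      [1,4] N   <
        [1,2] "park" : S\N
        [2,4] N\(S\N)   >
          [2,3] "idea" : (N\(S\N))/PP
          [3,4] "near" : PP
      [4,5] "the" : ((PP/NP)\N)\N
  [5,7] S\(PP/NP)   <
    [5,6] "chased" : PP
    [6,7] "quickly" : (S\(PP/NP))\PP

S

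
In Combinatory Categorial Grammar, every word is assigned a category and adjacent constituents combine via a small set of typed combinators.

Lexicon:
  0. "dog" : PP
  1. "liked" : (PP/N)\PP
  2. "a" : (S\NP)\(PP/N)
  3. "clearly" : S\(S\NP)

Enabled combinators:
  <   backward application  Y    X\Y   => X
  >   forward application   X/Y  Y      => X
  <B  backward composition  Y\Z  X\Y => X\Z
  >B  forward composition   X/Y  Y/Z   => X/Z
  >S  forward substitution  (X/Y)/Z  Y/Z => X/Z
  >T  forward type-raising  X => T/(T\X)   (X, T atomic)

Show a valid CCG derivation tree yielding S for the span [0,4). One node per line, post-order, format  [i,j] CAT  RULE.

[0,1] PP  lex  "dog"
[1,2] (PP/N)\PP  lex  "liked"
[0,2] PP/N  <  k=1
[2,3] (S\NP)\(PP/N)  lex  "a"
[0,3] S\NP  <  k=2
[3,4] S\(S\NP)  lex  "clearly"
[0,4] S  <  k=3

[0,4] S   <
  [0,3] S\NP   <
    [0,2] PP/N   <
      [0,1] "dog" : PP
      [1,2] "liked" : (PP/N)\PP
    [2,3] "a" : (S\NP)\(PP/N)
  [3,4] "clearly" : S\(S\NP)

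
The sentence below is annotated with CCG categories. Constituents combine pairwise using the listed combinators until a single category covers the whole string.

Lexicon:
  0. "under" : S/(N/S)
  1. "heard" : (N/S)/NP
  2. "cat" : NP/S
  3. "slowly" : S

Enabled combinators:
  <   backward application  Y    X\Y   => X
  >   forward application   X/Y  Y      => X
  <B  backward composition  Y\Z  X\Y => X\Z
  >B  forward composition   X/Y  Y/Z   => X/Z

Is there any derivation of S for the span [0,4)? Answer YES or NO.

YES

[0,4] S   >
  [0,2] S/NP   >B
    [0,1] "under" : S/(N/S)
    [1,2] "heard" : (N/S)/NP
  [2,4] NP   >
    [2,3] "cat" : NP/S
    [3,4] "slowly" : S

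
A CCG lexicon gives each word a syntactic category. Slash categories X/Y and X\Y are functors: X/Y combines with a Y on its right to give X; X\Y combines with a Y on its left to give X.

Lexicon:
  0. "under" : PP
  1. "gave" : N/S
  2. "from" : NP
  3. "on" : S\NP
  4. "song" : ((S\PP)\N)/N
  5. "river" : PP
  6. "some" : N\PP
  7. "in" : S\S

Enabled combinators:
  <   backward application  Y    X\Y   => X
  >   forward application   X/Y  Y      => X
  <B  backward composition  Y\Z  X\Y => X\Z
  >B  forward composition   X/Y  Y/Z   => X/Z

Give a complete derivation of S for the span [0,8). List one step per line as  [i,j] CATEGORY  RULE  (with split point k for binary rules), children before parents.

[0,1] PP  lex  "under"
[1,2] N/S  lex  "gave"
[2,3] NP  lex  "from"
[3,4] S\NP  lex  "on"
[2,4] S  <  k=3
[1,4] N  >  k=2
[4,5] ((S\PP)\N)/N  lex  "song"
[5,6] PP  lex  "river"
[6,7] N\PP  lex  "some"
[5,7] N  <  k=6
[4,7] (S\PP)\N  >  k=5
[1,7] S\PP  <  k=4
[7,8] S\S  lex  "in"
[1,8] S\PP  <B  k=7
[0,8] S  <  k=1

[0,8] S   <
  [0,1] "under" : PP
  [1,8] S\PP   <B
    [1,7] S\PP   <
      [1,4] N   >
        [1,2] "gave" : N/S
        [2,4] S   <
          [2,3] "from" : NP
          [3,4] "on" : S\NP
      [4,7] (S\PP)\N   >
        [4,5] "song" : ((S\PP)\N)/N
        [5,7] N   <
          [5,6] "river" : PP
          [6,7] "some" : N\PP
    [7,8] "in" : S\S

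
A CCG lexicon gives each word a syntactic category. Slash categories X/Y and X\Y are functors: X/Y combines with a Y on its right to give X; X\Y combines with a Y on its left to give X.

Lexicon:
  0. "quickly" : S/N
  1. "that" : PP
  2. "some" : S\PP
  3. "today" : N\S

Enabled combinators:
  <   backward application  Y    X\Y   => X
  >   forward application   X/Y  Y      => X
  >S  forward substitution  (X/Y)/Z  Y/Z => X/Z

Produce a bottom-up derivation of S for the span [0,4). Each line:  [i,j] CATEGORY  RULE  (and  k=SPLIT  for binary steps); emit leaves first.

[0,4] S   >
  [0,1] "quickly" : S/N
  [1,4] N   <
    [1,3] S   <
      [1,2] "that" : PP
      [2,3] "some" : S\PP
    [3,4] "today" : N\S

[0,1] S/N  lex  "quickly"
[1,2] PP  lex  "that"
[2,3] S\PP  lex  "some"
[1,3] S  <  k=2
[3,4] N\S  lex  "today"
[1,4] N  <  k=3
[0,4] S  >  k=1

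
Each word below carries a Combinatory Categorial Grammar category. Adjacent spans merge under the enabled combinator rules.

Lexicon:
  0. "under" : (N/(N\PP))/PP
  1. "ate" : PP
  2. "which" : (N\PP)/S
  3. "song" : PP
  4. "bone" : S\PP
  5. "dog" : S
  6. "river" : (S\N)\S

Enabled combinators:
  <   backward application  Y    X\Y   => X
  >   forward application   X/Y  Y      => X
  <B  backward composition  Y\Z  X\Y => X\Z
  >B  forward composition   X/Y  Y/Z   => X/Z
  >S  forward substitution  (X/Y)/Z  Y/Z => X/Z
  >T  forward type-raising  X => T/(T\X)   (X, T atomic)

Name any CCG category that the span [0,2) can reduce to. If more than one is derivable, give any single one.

N/(N\PP)

[0,7] S   <
  [0,5] N   >
    [0,2] N/(N\PP)   >
      [0,1] "under" : (N/(N\PP))/PP
      [1,2] "ate" : PP
    [2,5] N\PP   >
      [2,3] "which" : (N\PP)/S
      [3,5] S   >
        [3,4] S/(S\PP)   >T
          [3,4] "song" : PP
        [4,5] "bone" : S\PP
  [5,7] S\N   <
    [5,6] "dog" : S
    [6,7] "river" : (S\N)\S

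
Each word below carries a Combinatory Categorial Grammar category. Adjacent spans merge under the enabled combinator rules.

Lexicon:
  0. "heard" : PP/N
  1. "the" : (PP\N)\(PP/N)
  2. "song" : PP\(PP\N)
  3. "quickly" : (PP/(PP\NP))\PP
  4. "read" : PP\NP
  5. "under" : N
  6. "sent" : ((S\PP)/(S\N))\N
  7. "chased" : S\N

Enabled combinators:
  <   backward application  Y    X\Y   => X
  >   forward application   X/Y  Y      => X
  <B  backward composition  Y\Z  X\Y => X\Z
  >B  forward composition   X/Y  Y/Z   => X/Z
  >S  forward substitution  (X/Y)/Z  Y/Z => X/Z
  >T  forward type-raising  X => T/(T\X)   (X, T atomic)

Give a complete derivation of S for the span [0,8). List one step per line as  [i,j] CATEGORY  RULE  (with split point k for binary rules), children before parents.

[0,1] PP/N  lex  "heard"
[1,2] (PP\N)\(PP/N)  lex  "the"
[0,2] PP\N  <  k=1
[2,3] PP\(PP\N)  lex  "song"
[0,3] PP  <  k=2
[3,4] (PP/(PP\NP))\PP  lex  "quickly"
[0,4] PP/(PP\NP)  <  k=3
[4,5] PP\NP  lex  "read"
[0,5] PP  >  k=4
[5,6] N  lex  "under"
[6,7] ((S\PP)/(S\N))\N  lex  "sent"
[5,7] (S\PP)/(S\N)  <  k=6
[7,8] S\N  lex  "chased"
[5,8] S\PP  >  k=7
[0,8] S  <  k=5

[0,8] S   <
  [0,5] PP   >
    [0,4] PP/(PP\NP)   <
      [0,3] PP   <
        [0,2] PP\N   <
          [0,1] "heard" : PP/N
          [1,2] "the" : (PP\N)\(PP/N)
        [2,3] "song" : PP\(PP\N)
      [3,4] "quickly" : (PP/(PP\NP))\PP
    [4,5] "read" : PP\NP
  [5,8] S\PP   >
    [5,7] (S\PP)/(S\N)   <
      [5,6] "under" : N
      [6,7] "sent" : ((S\PP)/(S\N))\N
    [7,8] "chased" : S\N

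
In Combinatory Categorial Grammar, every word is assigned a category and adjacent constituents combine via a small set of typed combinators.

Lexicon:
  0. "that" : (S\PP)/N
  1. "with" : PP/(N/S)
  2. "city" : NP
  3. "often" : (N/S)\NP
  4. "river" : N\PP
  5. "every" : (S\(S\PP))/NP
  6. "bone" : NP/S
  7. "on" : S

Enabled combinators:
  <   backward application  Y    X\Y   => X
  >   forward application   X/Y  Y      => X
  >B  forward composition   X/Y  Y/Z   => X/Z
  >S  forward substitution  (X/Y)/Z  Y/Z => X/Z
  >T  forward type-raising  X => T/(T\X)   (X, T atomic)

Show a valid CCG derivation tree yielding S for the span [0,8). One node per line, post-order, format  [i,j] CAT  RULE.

[0,1] (S\PP)/N  lex  "that"
[1,2] PP/(N/S)  lex  "with"
[2,3] NP  lex  "city"
[3,4] (N/S)\NP  lex  "often"
[2,4] N/S  <  k=3
[1,4] PP  >  k=2
[4,5] N\PP  lex  "river"
[1,5] N  <  k=4
[0,5] S\PP  >  k=1
[5,6] (S\(S\PP))/NP  lex  "every"
[6,7] NP/S  lex  "bone"
[7,8] S  lex  "on"
[6,8] NP  >  k=7
[5,8] S\(S\PP)  >  k=6
[0,8] S  <  k=5

[0,8] S   <
  [0,5] S\PP   >
    [0,1] "that" : (S\PP)/N
    [1,5] N   <
      [1,4] PP   >
        [1,2] "with" : PP/(N/S)
        [2,4] N/S   <
          [2,3] "city" : NP
          [3,4] "often" : (N/S)\NP
      [4,5] "river" : N\PP
  [5,8] S\(S\PP)   >
    [5,6] "every" : (S\(S\PP))/NP
    [6,8] NP   >
      [6,7] "bone" : NP/S
      [7,8] "on" : S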